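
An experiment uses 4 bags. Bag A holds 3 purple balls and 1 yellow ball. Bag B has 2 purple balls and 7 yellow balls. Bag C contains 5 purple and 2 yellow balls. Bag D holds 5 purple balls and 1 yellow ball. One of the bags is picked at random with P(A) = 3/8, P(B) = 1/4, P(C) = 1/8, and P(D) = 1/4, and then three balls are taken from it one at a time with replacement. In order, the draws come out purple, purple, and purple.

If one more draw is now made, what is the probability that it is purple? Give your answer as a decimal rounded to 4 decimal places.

0.7756

Under each hypothesis, the probability of the observed sequence is: P(data | bag A) = (3/4)(3/4)(3/4) = 0.42188; P(data | bag B) = (2/9)(2/9)(2/9) = 0.010974; P(data | bag C) = (5/7)(5/7)(5/7) = 0.36443; P(data | bag D) = (5/6)(5/6)(5/6) = 0.5787.
Weighting by the prior gives 3/8 · 0.42188 = 0.1582, 1/4 · 0.010974 = 0.0027435, 1/8 · 0.36443 = 0.045554, 1/4 · 0.5787 = 0.14468; summing to 0.35118.
The posterior is then P(bag A | data) = 0.45049, P(bag B | data) = 0.0078123, P(bag C | data) = 0.12972, P(bag D | data) = 0.41197.
So P(purple next | data) = Σ P(purple next | H) P(H | data) = (3/4)(0.45049) + (2/9)(0.0078123) + (5/7)(0.12972) + (5/6)(0.41197) = 0.77558.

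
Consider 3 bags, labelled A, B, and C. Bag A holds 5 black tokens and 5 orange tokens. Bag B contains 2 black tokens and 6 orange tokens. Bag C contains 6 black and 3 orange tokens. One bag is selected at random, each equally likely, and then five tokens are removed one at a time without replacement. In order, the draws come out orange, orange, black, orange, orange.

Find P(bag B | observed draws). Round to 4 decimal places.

0.8438

For each hypothesis, P(data | H) works out to: P(data | bag A) = (5/10)(4/9)(5/8)(3/7)(2/6) = 5/252; P(data | bag B) = (6/8)(5/7)(2/6)(4/5)(3/4) = 3/28; P(data | bag C) = (3/9)(2/8)(6/7)(1/6)(0/5) = 0.
The prior-weighted likelihoods are 1/3 · 5/252 = 5/756, 1/3 · 3/28 = 1/28, 1/3 · 0 = 0; with total 8/189.
Hence P(bag B | data) = (1/28) / (8/189) = 27/32.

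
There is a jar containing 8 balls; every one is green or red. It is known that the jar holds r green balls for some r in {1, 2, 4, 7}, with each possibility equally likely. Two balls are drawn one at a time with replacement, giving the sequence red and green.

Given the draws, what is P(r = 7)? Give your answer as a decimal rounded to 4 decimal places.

0.1667

The likelihood of the observed sequence under each hypothesis: P(data | r = 1) = (7/8)(1/8) = 7/64; P(data | r = 2) = (6/8)(2/8) = 3/16; P(data | r = 4) = (4/8)(4/8) = 1/4; P(data | r = 7) = (1/8)(7/8) = 7/64.
Weighting by the prior gives 1/4 · 7/64 = 7/256, 1/4 · 3/16 = 3/64, 1/4 · 1/4 = 1/16, 1/4 · 7/64 = 7/256; these sum to 21/128.
By Bayes' rule, P(r = 7 | data) = (7/256) / (21/128) = 1/6.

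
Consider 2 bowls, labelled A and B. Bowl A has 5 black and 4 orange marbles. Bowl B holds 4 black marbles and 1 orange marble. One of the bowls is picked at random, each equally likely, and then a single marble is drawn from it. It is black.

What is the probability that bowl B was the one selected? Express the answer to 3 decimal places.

0.590

Compute the likelihood of this draw for each case: P(data | bowl A) = (5/9) = 5/9; P(data | bowl B) = (4/5) = 4/5.
Weighting by the prior gives 1/2 · 5/9 = 5/18, 1/2 · 4/5 = 2/5; summing to 61/90.
So P(bowl B | data) = (2/5) / (61/90) = 36/61.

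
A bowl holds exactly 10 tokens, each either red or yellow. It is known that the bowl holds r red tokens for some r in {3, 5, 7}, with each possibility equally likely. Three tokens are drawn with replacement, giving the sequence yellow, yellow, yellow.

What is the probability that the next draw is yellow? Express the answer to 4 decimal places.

For each hypothesis, P(data | H) works out to: P(data | r = 3) = (7/10)(7/10)(7/10) = 0.343; P(data | r = 5) = (5/10)(5/10)(5/10) = 0.125; P(data | r = 7) = (3/10)(3/10)(3/10) = 0.027.
Multiplying each by its prior: 1/3 · 0.343 = 0.11433, 1/3 · 0.125 = 0.041667, 1/3 · 0.027 = 0.009; with total 0.165.
Normalising, the posterior is P(r = 3 | data) = 0.69293, P(r = 5 | data) = 0.25253, P(r = 7 | data) = 0.054545.
Averaging over the posterior, P(yellow next | data) = (7/10)(0.69293) + (1/2)(0.25253) + (3/10)(0.054545) = 0.62768.

0.6277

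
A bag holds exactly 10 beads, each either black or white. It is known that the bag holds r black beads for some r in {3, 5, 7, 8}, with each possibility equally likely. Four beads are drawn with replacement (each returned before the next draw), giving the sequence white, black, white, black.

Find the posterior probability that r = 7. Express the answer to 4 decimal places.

0.2501

The likelihood of the observed sequence under each hypothesis: P(data | r = 3) = (7/10)(3/10)(7/10)(3/10) = 0.0441; P(data | r = 5) = (5/10)(5/10)(5/10)(5/10) = 0.0625; P(data | r = 7) = (3/10)(7/10)(3/10)(7/10) = 0.0441; P(data | r = 8) = (2/10)(8/10)(2/10)(8/10) = 0.0256.
Weighting by the prior gives 1/4 · 0.0441 = 0.011025, 1/4 · 0.0625 = 0.015625, 1/4 · 0.0441 = 0.011025, 1/4 · 0.0256 = 0.0064; these sum to 0.044075.
By Bayes' rule, P(r = 7 | data) = (0.011025) / (0.044075) = 0.25014.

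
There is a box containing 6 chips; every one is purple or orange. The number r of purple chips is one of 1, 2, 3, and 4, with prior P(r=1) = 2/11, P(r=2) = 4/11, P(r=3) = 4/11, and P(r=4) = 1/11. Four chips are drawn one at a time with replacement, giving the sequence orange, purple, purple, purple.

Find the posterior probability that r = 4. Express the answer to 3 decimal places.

0.217

For each hypothesis, P(data | H) works out to: P(data | r = 1) = (5/6)(1/6)(1/6)(1/6) = 0.003858; P(data | r = 2) = (4/6)(2/6)(2/6)(2/6) = 0.024691; P(data | r = 3) = (3/6)(3/6)(3/6)(3/6) = 0.0625; P(data | r = 4) = (2/6)(4/6)(4/6)(4/6) = 0.098765.
Multiplying each by its prior: 2/11 · 0.003858 = 0.00070146, 4/11 · 0.024691 = 0.0089787, 4/11 · 0.0625 = 0.022727, 1/11 · 0.098765 = 0.0089787; these sum to 0.041386.
Therefore the posterior P(r = 4 | data) = (0.0089787) / (0.041386) = 0.21695.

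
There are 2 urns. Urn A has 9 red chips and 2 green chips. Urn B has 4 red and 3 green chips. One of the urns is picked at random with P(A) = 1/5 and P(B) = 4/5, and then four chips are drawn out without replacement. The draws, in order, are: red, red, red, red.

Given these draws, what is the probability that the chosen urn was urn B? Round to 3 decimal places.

0.230

Compute the likelihood of the observed sequence for each case: P(data | urn A) = (9/11)(8/10)(7/9)(6/8) = 0.38182; P(data | urn B) = (4/7)(3/6)(2/5)(1/4) = 0.028571.
Weighting by the prior gives 1/5 · 0.38182 = 0.076364, 4/5 · 0.028571 = 0.022857; these sum to 0.099221.
Hence P(urn B | data) = (0.022857) / (0.099221) = 0.23037.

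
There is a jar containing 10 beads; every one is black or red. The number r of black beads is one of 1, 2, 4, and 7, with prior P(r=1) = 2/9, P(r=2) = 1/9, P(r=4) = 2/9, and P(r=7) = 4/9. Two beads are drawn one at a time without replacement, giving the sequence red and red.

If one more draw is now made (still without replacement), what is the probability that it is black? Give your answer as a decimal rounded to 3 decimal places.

0.292

The likelihood of the observed sequence under each hypothesis: P(data | r = 1) = (9/10)(8/9) = 4/5; P(data | r = 2) = (8/10)(7/9) = 28/45; P(data | r = 4) = (6/10)(5/9) = 1/3; P(data | r = 7) = (3/10)(2/9) = 1/15.
Multiplying each by its prior: 2/9 · 4/5 = 8/45, 1/9 · 28/45 = 28/405, 2/9 · 1/3 = 2/27, 4/9 · 1/15 = 4/135; with total 142/405.
The posterior is then P(r = 1 | data) = 36/71, P(r = 2 | data) = 14/71, P(r = 4 | data) = 15/71, P(r = 7 | data) = 6/71.
The predictive probability is P(black next | data) = (1/8)(36/71) + (1/4)(14/71) + (1/2)(15/71) + (7/8)(6/71) = 83/284.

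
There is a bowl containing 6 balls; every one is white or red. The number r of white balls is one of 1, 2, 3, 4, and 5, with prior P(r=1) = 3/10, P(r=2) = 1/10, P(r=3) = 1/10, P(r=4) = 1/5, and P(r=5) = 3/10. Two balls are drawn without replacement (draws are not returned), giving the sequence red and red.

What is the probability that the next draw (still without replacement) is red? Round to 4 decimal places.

0.6402

The likelihood of the observed sequence under each hypothesis: P(data | r = 1) = (5/6)(4/5) = 2/3; P(data | r = 2) = (4/6)(3/5) = 2/5; P(data | r = 3) = (3/6)(2/5) = 1/5; P(data | r = 4) = (2/6)(1/5) = 1/15; P(data | r = 5) = (1/6)(0/5) = 0.
The prior-weighted likelihoods are 3/10 · 2/3 = 1/5, 1/10 · 2/5 = 1/25, 1/10 · 1/5 = 1/50, 1/5 · 1/15 = 1/75, 3/10 · 0 = 0; summing to 41/150.
Dividing through by the total gives posterior P(r = 1 | data) = 30/41, P(r = 2 | data) = 6/41, P(r = 3 | data) = 3/41, P(r = 4 | data) = 2/41, P(r = 5 | data) = 0.
Averaging over the posterior, P(red next | data) = (3/4)(30/41) + (1/2)(6/41) + (1/4)(3/41) + (0)(2/41) = 105/164.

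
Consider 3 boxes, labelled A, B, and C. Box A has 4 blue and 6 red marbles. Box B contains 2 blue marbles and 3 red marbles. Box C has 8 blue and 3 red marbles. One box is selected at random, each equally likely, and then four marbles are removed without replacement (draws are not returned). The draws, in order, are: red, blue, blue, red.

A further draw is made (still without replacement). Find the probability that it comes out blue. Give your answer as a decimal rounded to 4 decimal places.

For each hypothesis, P(data | H) works out to: P(data | box A) = (6/10)(4/9)(3/8)(5/7) = 0.071429; P(data | box B) = (3/5)(2/4)(1/3)(2/2) = 0.1; P(data | box C) = (3/11)(8/10)(7/9)(2/8) = 0.042424.
The prior-weighted likelihoods are 1/3 · 0.071429 = 0.02381, 1/3 · 0.1 = 0.033333, 1/3 · 0.042424 = 0.014141; summing to 0.071284.
Normalising, the posterior is P(box A | data) = 0.33401, P(box B | data) = 0.46761, P(box C | data) = 0.19838.
Averaging over the posterior, P(blue next | data) = (1/3)(0.33401) + (0)(0.46761) + (6/7)(0.19838) = 0.28138.

0.2814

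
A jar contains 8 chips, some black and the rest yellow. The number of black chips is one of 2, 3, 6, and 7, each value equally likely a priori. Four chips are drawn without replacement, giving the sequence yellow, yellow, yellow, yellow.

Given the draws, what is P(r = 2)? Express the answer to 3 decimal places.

0.750

For each hypothesis, P(data | H) works out to: P(data | r = 2) = (6/8)(5/7)(4/6)(3/5) = 3/14; P(data | r = 3) = (5/8)(4/7)(3/6)(2/5) = 1/14; P(data | r = 6) = (2/8)(1/7)(0/6) = 0; P(data | r = 7) = (1/8)(0/7) = 0.
Multiplying each by its prior: 1/4 · 3/14 = 3/56, 1/4 · 1/14 = 1/56, 1/4 · 0 = 0, 1/4 · 0 = 0; summing to 1/14.
Therefore the posterior P(r = 2 | data) = (3/56) / (1/14) = 3/4.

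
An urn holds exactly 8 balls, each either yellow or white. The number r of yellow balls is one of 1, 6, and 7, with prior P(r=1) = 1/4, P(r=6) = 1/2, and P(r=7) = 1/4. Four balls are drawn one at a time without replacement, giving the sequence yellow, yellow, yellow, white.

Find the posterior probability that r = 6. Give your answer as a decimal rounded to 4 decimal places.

0.6957

Under each hypothesis, the probability of the observed sequence is: P(data | r = 1) = (1/8)(0/7) = 0; P(data | r = 6) = (6/8)(5/7)(4/6)(2/5) = 1/7; P(data | r = 7) = (7/8)(6/7)(5/6)(1/5) = 1/8.
The prior-weighted likelihoods are 1/4 · 0 = 0, 1/2 · 1/7 = 1/14, 1/4 · 1/8 = 1/32; these sum to 23/224.
So P(r = 6 | data) = (1/14) / (23/224) = 16/23.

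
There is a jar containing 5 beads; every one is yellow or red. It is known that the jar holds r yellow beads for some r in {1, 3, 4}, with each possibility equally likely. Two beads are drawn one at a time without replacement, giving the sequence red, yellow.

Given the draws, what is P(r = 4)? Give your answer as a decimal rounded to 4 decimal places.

0.2857

The likelihood of the observed sequence under each hypothesis: P(data | r = 1) = (4/5)(1/4) = 1/5; P(data | r = 3) = (2/5)(3/4) = 3/10; P(data | r = 4) = (1/5)(4/4) = 1/5.
The prior-weighted likelihoods are 1/3 · 1/5 = 1/15, 1/3 · 3/10 = 1/10, 1/3 · 1/5 = 1/15; summing to 7/30.
By Bayes' rule, P(r = 4 | data) = (1/15) / (7/30) = 2/7.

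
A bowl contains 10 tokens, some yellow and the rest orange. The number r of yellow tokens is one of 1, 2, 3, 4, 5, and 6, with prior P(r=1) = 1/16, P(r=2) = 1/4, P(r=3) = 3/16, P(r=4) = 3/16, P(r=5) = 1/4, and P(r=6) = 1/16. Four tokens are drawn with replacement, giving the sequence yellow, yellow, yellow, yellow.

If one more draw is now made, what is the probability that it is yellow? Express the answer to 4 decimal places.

Under each hypothesis, the probability of the observed sequence is: P(data | r = 1) = (1/10)(1/10)(1/10)(1/10) = 0.0001; P(data | r = 2) = (2/10)(2/10)(2/10)(2/10) = 0.0016; P(data | r = 3) = (3/10)(3/10)(3/10)(3/10) = 0.0081; P(data | r = 4) = (4/10)(4/10)(4/10)(4/10) = 0.0256; P(data | r = 5) = (5/10)(5/10)(5/10)(5/10) = 0.0625; P(data | r = 6) = (6/10)(6/10)(6/10)(6/10) = 0.1296.
Weighting by the prior gives 1/16 · 0.0001 = 6.25e-06, 1/4 · 0.0016 = 0.0004, 3/16 · 0.0081 = 0.0015187, 3/16 · 0.0256 = 0.0048, 1/4 · 0.0625 = 0.015625, 1/16 · 0.1296 = 0.0081; summing to 0.03045.
Dividing through by the total gives posterior P(r = 1 | data) = 0.00020525, P(r = 2 | data) = 0.013136, P(r = 3 | data) = 0.049877, P(r = 4 | data) = 0.15764, P(r = 5 | data) = 0.51314, P(r = 6 | data) = 0.26601.
The predictive probability is P(yellow next | data) = (1/10)(0.00020525) + (1/5)(0.013136) + (3/10)(0.049877) + (2/5)(0.15764) + (1/2)(0.51314) + (3/5)(0.26601) = 0.49684.

0.4968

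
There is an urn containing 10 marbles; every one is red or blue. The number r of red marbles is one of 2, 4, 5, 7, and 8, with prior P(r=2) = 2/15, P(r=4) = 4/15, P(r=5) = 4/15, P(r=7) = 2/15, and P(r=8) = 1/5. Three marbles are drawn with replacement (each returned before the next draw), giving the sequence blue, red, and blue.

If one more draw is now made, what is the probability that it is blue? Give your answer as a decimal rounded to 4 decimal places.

0.5517

Under each hypothesis, the probability of the observed sequence is: P(data | r = 2) = (8/10)(2/10)(8/10) = 0.128; P(data | r = 4) = (6/10)(4/10)(6/10) = 0.144; P(data | r = 5) = (5/10)(5/10)(5/10) = 0.125; P(data | r = 7) = (3/10)(7/10)(3/10) = 0.063; P(data | r = 8) = (2/10)(8/10)(2/10) = 0.032.
Weighting by the prior gives 2/15 · 0.128 = 0.017067, 4/15 · 0.144 = 0.0384, 4/15 · 0.125 = 0.033333, 2/15 · 0.063 = 0.0084, 1/5 · 0.032 = 0.0064; these sum to 0.1036.
The posterior is then P(r = 2 | data) = 0.16474, P(r = 4 | data) = 0.37066, P(r = 5 | data) = 0.32175, P(r = 7 | data) = 0.081081, P(r = 8 | data) = 0.061776.
So P(blue next | data) = Σ P(blue next | H) P(H | data) = (4/5)(0.16474) + (3/5)(0.37066) + (1/2)(0.32175) + (3/10)(0.081081) + (1/5)(0.061776) = 0.55174.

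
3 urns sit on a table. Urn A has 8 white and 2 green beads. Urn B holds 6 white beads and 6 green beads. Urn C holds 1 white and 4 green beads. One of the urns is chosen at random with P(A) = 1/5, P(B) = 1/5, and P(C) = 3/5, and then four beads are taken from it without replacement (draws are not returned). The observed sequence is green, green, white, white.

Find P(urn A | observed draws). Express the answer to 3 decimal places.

0.227

Compute the likelihood of the observed sequence for each case: P(data | urn A) = (2/10)(1/9)(8/8)(7/7) = 0.022222; P(data | urn B) = (6/12)(5/11)(6/10)(5/9) = 0.075758; P(data | urn C) = (4/5)(3/4)(1/3)(0/2) = 0.
Multiplying each by its prior: 1/5 · 0.022222 = 0.0044444, 1/5 · 0.075758 = 0.015152, 3/5 · 0 = 0; with total 0.019596.
By Bayes' rule, P(urn A | data) = (0.0044444) / (0.019596) = 0.2268.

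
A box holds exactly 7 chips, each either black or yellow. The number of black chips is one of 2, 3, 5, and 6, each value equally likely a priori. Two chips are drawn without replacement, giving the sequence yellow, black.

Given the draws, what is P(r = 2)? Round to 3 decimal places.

The likelihood of the observed sequence under each hypothesis: P(data | r = 2) = (5/7)(2/6) = 5/21; P(data | r = 3) = (4/7)(3/6) = 2/7; P(data | r = 5) = (2/7)(5/6) = 5/21; P(data | r = 6) = (1/7)(6/6) = 1/7.
The prior-weighted likelihoods are 1/4 · 5/21 = 5/84, 1/4 · 2/7 = 1/14, 1/4 · 5/21 = 5/84, 1/4 · 1/7 = 1/28; these sum to 19/84.
So P(r = 2 | data) = (5/84) / (19/84) = 5/19.

0.263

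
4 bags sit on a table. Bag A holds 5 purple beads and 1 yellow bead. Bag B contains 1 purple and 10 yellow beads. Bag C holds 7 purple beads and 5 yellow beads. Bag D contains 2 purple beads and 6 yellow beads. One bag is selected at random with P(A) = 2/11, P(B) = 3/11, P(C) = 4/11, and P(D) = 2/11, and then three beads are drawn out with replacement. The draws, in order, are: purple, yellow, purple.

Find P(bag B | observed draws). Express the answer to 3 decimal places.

Under each hypothesis, the probability of the observed sequence is: P(data | bag A) = (5/6)(1/6)(5/6) = 0.11574; P(data | bag B) = (1/11)(10/11)(1/11) = 0.0075131; P(data | bag C) = (7/12)(5/12)(7/12) = 0.14178; P(data | bag D) = (2/8)(6/8)(2/8) = 0.046875.
Multiplying each by its prior: 2/11 · 0.11574 = 0.021044, 3/11 · 0.0075131 = 0.002049, 4/11 · 0.14178 = 0.051557, 2/11 · 0.046875 = 0.0085227; these sum to 0.083173.
Therefore the posterior P(bag B | data) = (0.002049) / (0.083173) = 0.024636.

0.025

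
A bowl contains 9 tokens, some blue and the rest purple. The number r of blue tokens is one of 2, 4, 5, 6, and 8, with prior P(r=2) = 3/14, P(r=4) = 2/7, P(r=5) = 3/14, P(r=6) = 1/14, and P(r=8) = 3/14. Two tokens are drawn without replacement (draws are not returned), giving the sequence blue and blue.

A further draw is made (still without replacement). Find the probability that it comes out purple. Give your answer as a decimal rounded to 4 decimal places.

0.3571

Compute the likelihood of the observed sequence for each case: P(data | r = 2) = (2/9)(1/8) = 1/36; P(data | r = 4) = (4/9)(3/8) = 1/6; P(data | r = 5) = (5/9)(4/8) = 5/18; P(data | r = 6) = (6/9)(5/8) = 5/12; P(data | r = 8) = (8/9)(7/8) = 7/9.
Weighting by the prior gives 3/14 · 1/36 = 1/168, 2/7 · 1/6 = 1/21, 3/14 · 5/18 = 5/84, 1/14 · 5/12 = 5/168, 3/14 · 7/9 = 1/6; these sum to 13/42.
The posterior is then P(r = 2 | data) = 1/52, P(r = 4 | data) = 2/13, P(r = 5 | data) = 5/26, P(r = 6 | data) = 5/52, P(r = 8 | data) = 7/13.
The predictive probability is P(purple next | data) = (1)(1/52) + (5/7)(2/13) + (4/7)(5/26) + (3/7)(5/52) + (1/7)(7/13) = 5/14.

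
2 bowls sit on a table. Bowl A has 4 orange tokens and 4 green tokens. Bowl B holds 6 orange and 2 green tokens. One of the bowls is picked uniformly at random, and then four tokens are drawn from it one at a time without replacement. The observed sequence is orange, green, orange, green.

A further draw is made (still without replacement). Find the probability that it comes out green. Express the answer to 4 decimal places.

For each hypothesis, P(data | H) works out to: P(data | bowl A) = (4/8)(4/7)(3/6)(3/5) = 3/35; P(data | bowl B) = (6/8)(2/7)(5/6)(1/5) = 1/28.
The prior-weighted likelihoods are 1/2 · 3/35 = 3/70, 1/2 · 1/28 = 1/56; these sum to 17/280.
The posterior is then P(bowl A | data) = 12/17, P(bowl B | data) = 5/17.
The predictive probability is P(green next | data) = (1/2)(12/17) + (0)(5/17) = 6/17.

0.3529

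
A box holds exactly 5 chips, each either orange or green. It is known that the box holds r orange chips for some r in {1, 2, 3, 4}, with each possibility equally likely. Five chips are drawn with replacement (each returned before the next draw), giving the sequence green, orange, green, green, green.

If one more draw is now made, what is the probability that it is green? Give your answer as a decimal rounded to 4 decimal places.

The likelihood of the observed sequence under each hypothesis: P(data | r = 1) = (4/5)(1/5)(4/5)(4/5)(4/5) = 0.08192; P(data | r = 2) = (3/5)(2/5)(3/5)(3/5)(3/5) = 0.05184; P(data | r = 3) = (2/5)(3/5)(2/5)(2/5)(2/5) = 0.01536; P(data | r = 4) = (1/5)(4/5)(1/5)(1/5)(1/5) = 0.00128.
Weighting by the prior gives 1/4 · 0.08192 = 0.02048, 1/4 · 0.05184 = 0.01296, 1/4 · 0.01536 = 0.00384, 1/4 · 0.00128 = 0.00032; these sum to 0.0376.
Dividing through by the total gives posterior P(r = 1 | data) = 0.54468, P(r = 2 | data) = 0.34468, P(r = 3 | data) = 0.10213, P(r = 4 | data) = 0.0085106.
The predictive probability is P(green next | data) = (4/5)(0.54468) + (3/5)(0.34468) + (2/5)(0.10213) + (1/5)(0.0085106) = 0.68511.

0.6851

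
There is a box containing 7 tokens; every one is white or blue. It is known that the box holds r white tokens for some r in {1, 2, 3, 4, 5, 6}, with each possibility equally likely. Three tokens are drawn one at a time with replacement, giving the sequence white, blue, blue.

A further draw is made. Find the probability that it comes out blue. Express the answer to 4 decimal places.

0.5918

Compute the likelihood of the observed sequence for each case: P(data | r = 1) = (1/7)(6/7)(6/7) = 0.10496; P(data | r = 2) = (2/7)(5/7)(5/7) = 0.14577; P(data | r = 3) = (3/7)(4/7)(4/7) = 0.13994; P(data | r = 4) = (4/7)(3/7)(3/7) = 0.10496; P(data | r = 5) = (5/7)(2/7)(2/7) = 0.058309; P(data | r = 6) = (6/7)(1/7)(1/7) = 0.017493.
Multiplying each by its prior: 1/6 · 0.10496 = 0.017493, 1/6 · 0.14577 = 0.024295, 1/6 · 0.13994 = 0.023324, 1/6 · 0.10496 = 0.017493, 1/6 · 0.058309 = 0.0097182, 1/6 · 0.017493 = 0.0029155; summing to 0.095238.
Normalising, the posterior is P(r = 1 | data) = 0.18367, P(r = 2 | data) = 0.2551, P(r = 3 | data) = 0.2449, P(r = 4 | data) = 0.18367, P(r = 5 | data) = 0.10204, P(r = 6 | data) = 0.030612.
So P(blue next | data) = Σ P(blue next | H) P(H | data) = (6/7)(0.18367) + (5/7)(0.2551) + (4/7)(0.2449) + (3/7)(0.18367) + (2/7)(0.10204) + (1/7)(0.030612) = 0.59184.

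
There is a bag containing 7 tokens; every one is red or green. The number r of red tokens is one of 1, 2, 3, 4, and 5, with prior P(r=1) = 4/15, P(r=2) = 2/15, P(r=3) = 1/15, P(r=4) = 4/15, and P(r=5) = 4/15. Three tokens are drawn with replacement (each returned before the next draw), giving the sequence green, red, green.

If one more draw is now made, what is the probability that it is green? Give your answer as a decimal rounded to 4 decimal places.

The likelihood of the observed sequence under each hypothesis: P(data | r = 1) = (6/7)(1/7)(6/7) = 0.10496; P(data | r = 2) = (5/7)(2/7)(5/7) = 0.14577; P(data | r = 3) = (4/7)(3/7)(4/7) = 0.13994; P(data | r = 4) = (3/7)(4/7)(3/7) = 0.10496; P(data | r = 5) = (2/7)(5/7)(2/7) = 0.058309.
Weighting by the prior gives 4/15 · 0.10496 = 0.027988, 2/15 · 0.14577 = 0.019436, 1/15 · 0.13994 = 0.0093294, 4/15 · 0.10496 = 0.027988, 4/15 · 0.058309 = 0.015549; with total 0.10029.
Normalising, the posterior is P(r = 1 | data) = 0.27907, P(r = 2 | data) = 0.1938, P(r = 3 | data) = 0.093023, P(r = 4 | data) = 0.27907, P(r = 5 | data) = 0.15504.
So P(green next | data) = Σ P(green next | H) P(H | data) = (6/7)(0.27907) + (5/7)(0.1938) + (4/7)(0.093023) + (3/7)(0.27907) + (2/7)(0.15504) = 0.59468.

0.5947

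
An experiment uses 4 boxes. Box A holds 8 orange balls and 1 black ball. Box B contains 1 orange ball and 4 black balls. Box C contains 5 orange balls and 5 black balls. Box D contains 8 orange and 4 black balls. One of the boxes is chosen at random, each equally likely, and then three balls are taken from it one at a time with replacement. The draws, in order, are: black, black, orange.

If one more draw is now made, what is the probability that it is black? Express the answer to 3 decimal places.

0.564

For each hypothesis, P(data | H) works out to: P(data | box A) = (1/9)(1/9)(8/9) = 0.010974; P(data | box B) = (4/5)(4/5)(1/5) = 0.128; P(data | box C) = (5/10)(5/10)(5/10) = 0.125; P(data | box D) = (4/12)(4/12)(8/12) = 0.074074.
Multiplying each by its prior: 1/4 · 0.010974 = 0.0027435, 1/4 · 0.128 = 0.032, 1/4 · 0.125 = 0.03125, 1/4 · 0.074074 = 0.018519; these sum to 0.084512.
The posterior is then P(box A | data) = 0.032463, P(box B | data) = 0.37864, P(box C | data) = 0.36977, P(box D | data) = 0.21912.
So P(black next | data) = Σ P(black next | H) P(H | data) = (1/9)(0.032463) + (4/5)(0.37864) + (1/2)(0.36977) + (1/3)(0.21912) = 0.56445.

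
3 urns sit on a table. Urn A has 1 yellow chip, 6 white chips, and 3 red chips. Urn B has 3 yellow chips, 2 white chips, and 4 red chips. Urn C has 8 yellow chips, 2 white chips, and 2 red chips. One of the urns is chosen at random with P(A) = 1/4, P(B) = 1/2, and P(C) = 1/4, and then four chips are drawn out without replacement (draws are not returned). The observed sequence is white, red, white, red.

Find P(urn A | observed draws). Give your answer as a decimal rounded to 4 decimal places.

0.6878

For each hypothesis, P(data | H) works out to: P(data | urn A) = (6/10)(3/9)(5/8)(2/7) = 0.035714; P(data | urn B) = (2/9)(4/8)(1/7)(3/6) = 0.0079365; P(data | urn C) = (2/12)(2/11)(1/10)(1/9) = 0.0003367.
The prior-weighted likelihoods are 1/4 · 0.035714 = 0.0089286, 1/2 · 0.0079365 = 0.0039683, 1/4 · 0.0003367 = 8.4175e-05; these sum to 0.012981.
Therefore the posterior P(urn A | data) = (0.0089286) / (0.012981) = 0.68782.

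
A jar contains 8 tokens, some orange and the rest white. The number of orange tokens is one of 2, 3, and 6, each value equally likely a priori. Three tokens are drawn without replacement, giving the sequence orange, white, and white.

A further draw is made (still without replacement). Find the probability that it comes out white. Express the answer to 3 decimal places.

0.636

The likelihood of the observed sequence under each hypothesis: P(data | r = 2) = (2/8)(6/7)(5/6) = 5/28; P(data | r = 3) = (3/8)(5/7)(4/6) = 5/28; P(data | r = 6) = (6/8)(2/7)(1/6) = 1/28.
Multiplying each by its prior: 1/3 · 5/28 = 5/84, 1/3 · 5/28 = 5/84, 1/3 · 1/28 = 1/84; summing to 11/84.
The posterior is then P(r = 2 | data) = 5/11, P(r = 3 | data) = 5/11, P(r = 6 | data) = 1/11.
The predictive probability is P(white next | data) = (4/5)(5/11) + (3/5)(5/11) + (0)(1/11) = 7/11.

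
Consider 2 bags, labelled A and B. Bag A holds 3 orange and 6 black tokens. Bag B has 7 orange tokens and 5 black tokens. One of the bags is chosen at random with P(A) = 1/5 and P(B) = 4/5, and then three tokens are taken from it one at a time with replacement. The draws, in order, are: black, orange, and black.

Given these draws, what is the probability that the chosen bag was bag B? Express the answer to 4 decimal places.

0.7322

Under each hypothesis, the probability of the observed sequence is: P(data | bag A) = (6/9)(3/9)(6/9) = 0.14815; P(data | bag B) = (5/12)(7/12)(5/12) = 0.10127.
Weighting by the prior gives 1/5 · 0.14815 = 0.02963, 4/5 · 0.10127 = 0.081019; summing to 0.11065.
So P(bag B | data) = (0.081019) / (0.11065) = 0.73222.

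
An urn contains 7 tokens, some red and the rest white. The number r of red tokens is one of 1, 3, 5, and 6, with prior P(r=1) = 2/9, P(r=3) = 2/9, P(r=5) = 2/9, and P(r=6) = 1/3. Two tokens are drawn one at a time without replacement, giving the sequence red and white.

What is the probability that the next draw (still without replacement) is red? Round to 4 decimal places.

For each hypothesis, P(data | H) works out to: P(data | r = 1) = (1/7)(6/6) = 1/7; P(data | r = 3) = (3/7)(4/6) = 2/7; P(data | r = 5) = (5/7)(2/6) = 5/21; P(data | r = 6) = (6/7)(1/6) = 1/7.
Weighting by the prior gives 2/9 · 1/7 = 2/63, 2/9 · 2/7 = 4/63, 2/9 · 5/21 = 10/189, 1/3 · 1/7 = 1/21; summing to 37/189.
The posterior is then P(r = 1 | data) = 6/37, P(r = 3 | data) = 12/37, P(r = 5 | data) = 10/37, P(r = 6 | data) = 9/37.
The predictive probability is P(red next | data) = (0)(6/37) + (2/5)(12/37) + (4/5)(10/37) + (1)(9/37) = 109/185.

0.5892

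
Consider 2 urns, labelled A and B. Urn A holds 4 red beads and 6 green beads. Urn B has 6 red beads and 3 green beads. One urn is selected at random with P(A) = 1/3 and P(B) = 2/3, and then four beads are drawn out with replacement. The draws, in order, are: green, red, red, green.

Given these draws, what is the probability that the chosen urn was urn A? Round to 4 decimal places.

Under each hypothesis, the probability of the observed sequence is: P(data | urn A) = (6/10)(4/10)(4/10)(6/10) = 0.0576; P(data | urn B) = (3/9)(6/9)(6/9)(3/9) = 0.049383.
The prior-weighted likelihoods are 1/3 · 0.0576 = 0.0192, 2/3 · 0.049383 = 0.032922; summing to 0.052122.
So P(urn A | data) = (0.0192) / (0.052122) = 0.36837.

0.3684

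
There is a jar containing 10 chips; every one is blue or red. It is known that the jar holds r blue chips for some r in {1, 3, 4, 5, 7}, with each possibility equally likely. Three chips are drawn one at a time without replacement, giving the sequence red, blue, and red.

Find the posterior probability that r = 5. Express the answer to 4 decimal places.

0.2174

Compute the likelihood of the observed sequence for each case: P(data | r = 1) = (9/10)(1/9)(8/8) = 1/10; P(data | r = 3) = (7/10)(3/9)(6/8) = 7/40; P(data | r = 4) = (6/10)(4/9)(5/8) = 1/6; P(data | r = 5) = (5/10)(5/9)(4/8) = 5/36; P(data | r = 7) = (3/10)(7/9)(2/8) = 7/120.
Multiplying each by its prior: 1/5 · 1/10 = 1/50, 1/5 · 7/40 = 7/200, 1/5 · 1/6 = 1/30, 1/5 · 5/36 = 1/36, 1/5 · 7/120 = 7/600; these sum to 23/180.
Therefore the posterior P(r = 5 | data) = (1/36) / (23/180) = 5/23.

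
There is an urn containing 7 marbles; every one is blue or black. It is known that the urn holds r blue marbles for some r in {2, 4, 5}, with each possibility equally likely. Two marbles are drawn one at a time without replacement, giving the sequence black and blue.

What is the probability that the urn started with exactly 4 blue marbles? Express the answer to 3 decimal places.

Compute the likelihood of the observed sequence for each case: P(data | r = 2) = (5/7)(2/6) = 5/21; P(data | r = 4) = (3/7)(4/6) = 2/7; P(data | r = 5) = (2/7)(5/6) = 5/21.
Multiplying each by its prior: 1/3 · 5/21 = 5/63, 1/3 · 2/7 = 2/21, 1/3 · 5/21 = 5/63; these sum to 16/63.
By Bayes' rule, P(r = 4 | data) = (2/21) / (16/63) = 3/8.

0.375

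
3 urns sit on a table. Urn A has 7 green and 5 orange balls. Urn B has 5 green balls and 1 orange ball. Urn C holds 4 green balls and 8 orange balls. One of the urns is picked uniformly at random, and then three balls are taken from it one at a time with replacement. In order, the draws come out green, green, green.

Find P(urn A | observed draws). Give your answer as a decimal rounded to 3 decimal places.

Compute the likelihood of the observed sequence for each case: P(data | urn A) = (7/12)(7/12)(7/12) = 0.1985; P(data | urn B) = (5/6)(5/6)(5/6) = 0.5787; P(data | urn C) = (4/12)(4/12)(4/12) = 0.037037.
The prior-weighted likelihoods are 1/3 · 0.1985 = 0.066165, 1/3 · 0.5787 = 0.1929, 1/3 · 0.037037 = 0.012346; summing to 0.27141.
So P(urn A | data) = (0.066165) / (0.27141) = 0.24378.

0.244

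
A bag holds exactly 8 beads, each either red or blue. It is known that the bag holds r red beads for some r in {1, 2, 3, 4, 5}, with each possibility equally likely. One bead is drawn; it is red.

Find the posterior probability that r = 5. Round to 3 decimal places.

For each hypothesis, P(data | H) works out to: P(data | r = 1) = (1/8) = 1/8; P(data | r = 2) = (2/8) = 1/4; P(data | r = 3) = (3/8) = 3/8; P(data | r = 4) = (4/8) = 1/2; P(data | r = 5) = (5/8) = 5/8.
Multiplying each by its prior: 1/5 · 1/8 = 1/40, 1/5 · 1/4 = 1/20, 1/5 · 3/8 = 3/40, 1/5 · 1/2 = 1/10, 1/5 · 5/8 = 1/8; these sum to 3/8.
Hence P(r = 5 | data) = (1/8) / (3/8) = 1/3.

0.333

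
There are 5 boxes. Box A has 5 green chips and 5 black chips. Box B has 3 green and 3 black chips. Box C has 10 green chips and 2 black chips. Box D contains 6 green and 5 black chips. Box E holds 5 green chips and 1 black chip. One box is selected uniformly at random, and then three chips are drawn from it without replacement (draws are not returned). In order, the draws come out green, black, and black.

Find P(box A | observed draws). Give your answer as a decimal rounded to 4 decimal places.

0.3266

The likelihood of the observed sequence under each hypothesis: P(data | box A) = (5/10)(5/9)(4/8) = 0.13889; P(data | box B) = (3/6)(3/5)(2/4) = 0.15; P(data | box C) = (10/12)(2/11)(1/10) = 0.015152; P(data | box D) = (6/11)(5/10)(4/9) = 0.12121; P(data | box E) = (5/6)(1/5)(0/4) = 0.
The prior-weighted likelihoods are 1/5 · 0.13889 = 0.027778, 1/5 · 0.15 = 0.03, 1/5 · 0.015152 = 0.0030303, 1/5 · 0.12121 = 0.024242, 1/5 · 0 = 0; these sum to 0.085051.
Hence P(box A | data) = (0.027778) / (0.085051) = 0.3266.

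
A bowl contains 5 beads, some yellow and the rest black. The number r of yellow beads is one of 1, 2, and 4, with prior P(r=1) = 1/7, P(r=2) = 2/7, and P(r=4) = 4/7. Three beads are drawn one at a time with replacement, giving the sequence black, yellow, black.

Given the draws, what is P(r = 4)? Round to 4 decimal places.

For each hypothesis, P(data | H) works out to: P(data | r = 1) = (4/5)(1/5)(4/5) = 16/125; P(data | r = 2) = (3/5)(2/5)(3/5) = 18/125; P(data | r = 4) = (1/5)(4/5)(1/5) = 4/125.
Multiplying each by its prior: 1/7 · 16/125 = 16/875, 2/7 · 18/125 = 36/875, 4/7 · 4/125 = 16/875; summing to 68/875.
Hence P(r = 4 | data) = (16/875) / (68/875) = 4/17.

0.2353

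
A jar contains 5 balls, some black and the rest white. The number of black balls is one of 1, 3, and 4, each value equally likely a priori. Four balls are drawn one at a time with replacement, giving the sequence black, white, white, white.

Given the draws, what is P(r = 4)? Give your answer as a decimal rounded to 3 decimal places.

Under each hypothesis, the probability of the observed sequence is: P(data | r = 1) = (1/5)(4/5)(4/5)(4/5) = 0.1024; P(data | r = 3) = (3/5)(2/5)(2/5)(2/5) = 0.0384; P(data | r = 4) = (4/5)(1/5)(1/5)(1/5) = 0.0064.
The prior-weighted likelihoods are 1/3 · 0.1024 = 0.034133, 1/3 · 0.0384 = 0.0128, 1/3 · 0.0064 = 0.0021333; summing to 0.049067.
Hence P(r = 4 | data) = (0.0021333) / (0.049067) = 0.043478.

0.043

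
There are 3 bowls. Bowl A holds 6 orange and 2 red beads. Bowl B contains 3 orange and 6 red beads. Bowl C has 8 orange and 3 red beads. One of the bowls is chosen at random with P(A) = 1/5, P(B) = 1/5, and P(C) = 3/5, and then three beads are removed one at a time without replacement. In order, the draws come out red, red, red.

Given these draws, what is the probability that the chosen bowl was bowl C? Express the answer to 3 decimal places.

0.071

For each hypothesis, P(data | H) works out to: P(data | bowl A) = (2/8)(1/7)(0/6) = 0; P(data | bowl B) = (6/9)(5/8)(4/7) = 0.2381; P(data | bowl C) = (3/11)(2/10)(1/9) = 0.0060606.
Weighting by the prior gives 1/5 · 0 = 0, 1/5 · 0.2381 = 0.047619, 3/5 · 0.0060606 = 0.0036364; these sum to 0.051255.
Hence P(bowl C | data) = (0.0036364) / (0.051255) = 0.070946.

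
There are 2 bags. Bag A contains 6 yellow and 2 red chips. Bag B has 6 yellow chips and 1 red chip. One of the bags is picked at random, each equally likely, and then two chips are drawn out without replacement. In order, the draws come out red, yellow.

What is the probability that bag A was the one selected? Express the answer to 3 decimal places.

The likelihood of the observed sequence under each hypothesis: P(data | bag A) = (2/8)(6/7) = 3/14; P(data | bag B) = (1/7)(6/6) = 1/7.
Multiplying each by its prior: 1/2 · 3/14 = 3/28, 1/2 · 1/7 = 1/14; summing to 5/28.
Therefore the posterior P(bag A | data) = (3/28) / (5/28) = 3/5.

0.600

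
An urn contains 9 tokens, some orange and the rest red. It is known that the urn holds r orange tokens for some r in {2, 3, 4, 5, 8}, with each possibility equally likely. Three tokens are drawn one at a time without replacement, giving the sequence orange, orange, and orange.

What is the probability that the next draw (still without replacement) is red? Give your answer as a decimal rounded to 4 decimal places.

For each hypothesis, P(data | H) works out to: P(data | r = 2) = (2/9)(1/8)(0/7) = 0; P(data | r = 3) = (3/9)(2/8)(1/7) = 1/84; P(data | r = 4) = (4/9)(3/8)(2/7) = 1/21; P(data | r = 5) = (5/9)(4/8)(3/7) = 5/42; P(data | r = 8) = (8/9)(7/8)(6/7) = 2/3.
Weighting by the prior gives 1/5 · 0 = 0, 1/5 · 1/84 = 1/420, 1/5 · 1/21 = 1/105, 1/5 · 5/42 = 1/42, 1/5 · 2/3 = 2/15; summing to 71/420.
Normalising, the posterior is P(r = 2 | data) = 0, P(r = 3 | data) = 1/71, P(r = 4 | data) = 4/71, P(r = 5 | data) = 10/71, P(r = 8 | data) = 56/71.
The predictive probability is P(red next | data) = (1)(1/71) + (5/6)(4/71) + (2/3)(10/71) + (1/6)(56/71) = 61/213.

0.2864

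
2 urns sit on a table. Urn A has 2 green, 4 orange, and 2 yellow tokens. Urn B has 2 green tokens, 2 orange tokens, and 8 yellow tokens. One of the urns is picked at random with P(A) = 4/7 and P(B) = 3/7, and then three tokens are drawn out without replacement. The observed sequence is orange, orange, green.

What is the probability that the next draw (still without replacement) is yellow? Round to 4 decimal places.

0.4151

Compute the likelihood of the observed sequence for each case: P(data | urn A) = (4/8)(3/7)(2/6) = 0.071429; P(data | urn B) = (2/12)(1/11)(2/10) = 0.0030303.
Weighting by the prior gives 4/7 · 0.071429 = 0.040816, 3/7 · 0.0030303 = 0.0012987; with total 0.042115.
The posterior is then P(urn A | data) = 0.96916, P(urn B | data) = 0.030837.
The predictive probability is P(yellow next | data) = (2/5)(0.96916) + (8/9)(0.030837) = 0.41508.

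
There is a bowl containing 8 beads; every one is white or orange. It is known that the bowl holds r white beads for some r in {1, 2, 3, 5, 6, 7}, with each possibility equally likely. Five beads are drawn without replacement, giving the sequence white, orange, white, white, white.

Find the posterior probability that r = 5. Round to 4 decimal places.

0.1875

Under each hypothesis, the probability of the observed sequence is: P(data | r = 1) = (1/8)(7/7)(0/6) = 0; P(data | r = 2) = (2/8)(6/7)(1/6)(0/5) = 0; P(data | r = 3) = (3/8)(5/7)(2/6)(1/5)(0/4) = 0; P(data | r = 5) = (5/8)(3/7)(4/6)(3/5)(2/4) = 3/56; P(data | r = 6) = (6/8)(2/7)(5/6)(4/5)(3/4) = 3/28; P(data | r = 7) = (7/8)(1/7)(6/6)(5/5)(4/4) = 1/8.
The prior-weighted likelihoods are 1/6 · 0 = 0, 1/6 · 0 = 0, 1/6 · 0 = 0, 1/6 · 3/56 = 1/112, 1/6 · 3/28 = 1/56, 1/6 · 1/8 = 1/48; these sum to 1/21.
Hence P(r = 5 | data) = (1/112) / (1/21) = 3/16.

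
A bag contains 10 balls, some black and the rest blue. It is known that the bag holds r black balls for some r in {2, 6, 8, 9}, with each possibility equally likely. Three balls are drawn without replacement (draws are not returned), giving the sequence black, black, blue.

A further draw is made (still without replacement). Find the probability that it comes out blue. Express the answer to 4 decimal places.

The likelihood of the observed sequence under each hypothesis: P(data | r = 2) = (2/10)(1/9)(8/8) = 1/45; P(data | r = 6) = (6/10)(5/9)(4/8) = 1/6; P(data | r = 8) = (8/10)(7/9)(2/8) = 7/45; P(data | r = 9) = (9/10)(8/9)(1/8) = 1/10.
The prior-weighted likelihoods are 1/4 · 1/45 = 1/180, 1/4 · 1/6 = 1/24, 1/4 · 7/45 = 7/180, 1/4 · 1/10 = 1/40; with total 1/9.
Dividing through by the total gives posterior P(r = 2 | data) = 1/20, P(r = 6 | data) = 3/8, P(r = 8 | data) = 7/20, P(r = 9 | data) = 9/40.
Averaging over the posterior, P(blue next | data) = (1)(1/20) + (3/7)(3/8) + (1/7)(7/20) + (0)(9/40) = 73/280.

0.2607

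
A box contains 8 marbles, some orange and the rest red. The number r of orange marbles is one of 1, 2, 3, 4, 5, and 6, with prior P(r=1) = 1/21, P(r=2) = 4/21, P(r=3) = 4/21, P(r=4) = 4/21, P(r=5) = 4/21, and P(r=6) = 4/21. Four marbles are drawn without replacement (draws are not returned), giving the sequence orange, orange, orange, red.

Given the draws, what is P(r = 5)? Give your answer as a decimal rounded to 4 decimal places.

Compute the likelihood of the observed sequence for each case: P(data | r = 1) = (1/8)(0/7) = 0; P(data | r = 2) = (2/8)(1/7)(0/6) = 0; P(data | r = 3) = (3/8)(2/7)(1/6)(5/5) = 1/56; P(data | r = 4) = (4/8)(3/7)(2/6)(4/5) = 2/35; P(data | r = 5) = (5/8)(4/7)(3/6)(3/5) = 3/28; P(data | r = 6) = (6/8)(5/7)(4/6)(2/5) = 1/7.
Weighting by the prior gives 1/21 · 0 = 0, 4/21 · 0 = 0, 4/21 · 1/56 = 1/294, 4/21 · 2/35 = 8/735, 4/21 · 3/28 = 1/49, 4/21 · 1/7 = 4/147; these sum to 13/210.
By Bayes' rule, P(r = 5 | data) = (1/49) / (13/210) = 30/91.

0.3297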